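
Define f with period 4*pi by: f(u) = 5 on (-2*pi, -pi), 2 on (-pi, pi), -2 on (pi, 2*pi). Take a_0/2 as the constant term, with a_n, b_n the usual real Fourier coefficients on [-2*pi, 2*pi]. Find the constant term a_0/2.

a_0 = (1/(2*pi)) ∫_{-2*pi}^{2*pi} f(u) du = (1/(2*pi)) · (7*pi) = 7/2.
So the constant term a_0/2 = 7/4.

7/4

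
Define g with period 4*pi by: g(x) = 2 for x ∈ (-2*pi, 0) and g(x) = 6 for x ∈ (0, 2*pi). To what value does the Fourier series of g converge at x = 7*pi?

x = 7*pi differs from x = -pi by 2 full period(s), and the series is 4*pi-periodic.
g is continuous at x = -pi with value 2, so the series converges to 2 there.

2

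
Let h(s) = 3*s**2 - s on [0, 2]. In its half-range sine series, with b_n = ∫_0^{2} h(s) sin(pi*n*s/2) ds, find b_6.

-10/(3*pi)

b_6 = ∫_0^{2} (3*s**2 - s) sin(3*pi*s) ds.
Integrating by parts twice (tabular method), an antiderivative of (3*s**2 - s) sin(3*pi*s) is -s**2*cos(3*pi*s)/pi + 2*s*sin(3*pi*s)/(3*pi**2) + s*cos(3*pi*s)/(3*pi) - sin(3*pi*s)/(9*pi**2) + 2*cos(3*pi*s)/(9*pi**3); evaluating from 0 to 2: ∫_{0}^{2} (3*s**2 - s) sin(3*pi*s) ds = (2*(1 - 15*pi**2)/(9*pi**3)) - (2/(9*pi**3)) = -10/(3*pi).
Hence b_6 = -10/(3*pi).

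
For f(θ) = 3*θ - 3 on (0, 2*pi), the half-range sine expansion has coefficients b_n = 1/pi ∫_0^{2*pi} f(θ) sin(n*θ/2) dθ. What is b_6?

b_6 = 1/pi ∫_0^{2*pi} (3*θ - 3) sin(3*θ) dθ.
Integrating by parts (boundary term plus one more integral), an antiderivative of (3*θ - 3) sin(3*θ) is -θ*cos(3*θ) + sin(3*θ)/3 + cos(3*θ); evaluating from 0 to 2*pi: ∫_{0}^{2*pi} (3*θ - 3) sin(3*θ) dθ = (1 - 2*pi) - (1) = -2*pi.
Hence b_6 = (1/pi)·(-2*pi) = -2.

-2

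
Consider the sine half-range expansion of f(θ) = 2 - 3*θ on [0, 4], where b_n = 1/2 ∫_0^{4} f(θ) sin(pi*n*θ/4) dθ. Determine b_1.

b_1 = 1/2 ∫_0^{4} (2 - 3*θ) sin(pi*θ/4) dθ.
Integrating by parts (boundary term plus one more integral), an antiderivative of (2 - 3*θ) sin(pi*θ/4) is 12*θ*cos(pi*θ/4)/pi - 48*sin(pi*θ/4)/pi**2 - 8*cos(pi*θ/4)/pi; evaluating from 0 to 4: ∫_{0}^{4} (2 - 3*θ) sin(pi*θ/4) dθ = (-40/pi) - (-8/pi) = -32/pi.
Hence b_1 = (1/2)·(-32/pi) = -16/pi.

-16/pi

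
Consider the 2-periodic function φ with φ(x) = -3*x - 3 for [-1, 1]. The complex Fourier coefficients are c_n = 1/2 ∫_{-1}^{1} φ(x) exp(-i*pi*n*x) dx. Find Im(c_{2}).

-3/(2*pi)

Since φ is real-valued, Im(c_{2}) = -1/2 ∫_{-1}^{1} φ(x) sin(2*pi*x) dx = -b_{2}/2.
Integrating by parts (boundary term plus one more integral), an antiderivative of (-3*x - 3) sin(2*pi*x) is 3*x*cos(2*pi*x)/(2*pi) - 3*sin(2*pi*x)/(4*pi**2) + 3*cos(2*pi*x)/(2*pi); evaluating from -1 to 1: ∫_{-1}^{1} (-3*x - 3) sin(2*pi*x) dx = (3/pi) - (0) = 3/pi.
Hence Im(c_{2}) = (-1/2)·(3/pi) = -3/(2*pi).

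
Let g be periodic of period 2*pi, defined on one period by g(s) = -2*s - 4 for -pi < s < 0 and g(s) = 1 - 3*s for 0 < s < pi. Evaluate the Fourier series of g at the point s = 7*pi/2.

-4 + pi

s = 7*pi/2 differs from s = -pi/2 by 2 full period(s), and the series is 2*pi-periodic.
g is continuous at s = -pi/2 with value -4 + pi, so the series converges to -4 + pi there.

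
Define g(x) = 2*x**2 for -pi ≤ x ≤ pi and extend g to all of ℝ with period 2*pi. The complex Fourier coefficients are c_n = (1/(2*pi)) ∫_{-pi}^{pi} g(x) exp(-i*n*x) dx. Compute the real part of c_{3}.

Since g is real-valued, Re(c_{3}) = (1/(2*pi)) ∫_{-pi}^{pi} g(x) cos(3*x) dx = a_{3}/2.
g is even and cos(3*x) is even, so the integrand is even: ∫_{-pi}^{pi} g(x) cos(3*x) dx = 2∫_0^{pi} g(x) cos(3*x) dx.
Integrating by parts twice (tabular method), an antiderivative of (2*x**2) cos(3*x) is 2*x**2*sin(3*x)/3 + 4*x*cos(3*x)/9 - 4*sin(3*x)/27; evaluating from 0 to pi: ∫_{0}^{pi} (2*x**2) cos(3*x) dx = (-4*pi/9) - (0) = -4*pi/9.
So ∫_{-pi}^{pi} g(x) cos(3*x) dx = -8*pi/9.
Hence Re(c_{3}) = (1/(2*pi))·(-8*pi/9) = -4/9.

-4/9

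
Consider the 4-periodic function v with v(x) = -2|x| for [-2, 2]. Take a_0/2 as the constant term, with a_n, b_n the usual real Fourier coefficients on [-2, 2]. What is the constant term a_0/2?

a_0 = 1/2 ∫_{-2}^{2} v(x) dx = 1/2 · (-8) = -4.
So the constant term a_0/2 = -2.

-2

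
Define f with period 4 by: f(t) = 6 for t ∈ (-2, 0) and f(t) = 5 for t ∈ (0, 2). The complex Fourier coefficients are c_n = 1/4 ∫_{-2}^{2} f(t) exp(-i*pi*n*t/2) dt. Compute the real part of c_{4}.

0

Since f is real-valued, Re(c_{4}) = 1/4 ∫_{-2}^{2} f(t) cos(2*pi*t) dt = a_{4}/2.
Split the integral at the breakpoints.
Directly, an antiderivative of (6) cos(2*pi*t) is 3*sin(2*pi*t)/pi; evaluating from -2 to 0: ∫_{-2}^{0} (6) cos(2*pi*t) dt = (0) - (0) = 0.
Directly, an antiderivative of (5) cos(2*pi*t) is 5*sin(2*pi*t)/(2*pi); evaluating from 0 to 2: ∫_{0}^{2} (5) cos(2*pi*t) dt = (0) - (0) = 0.
So ∫_{-2}^{2} f(t) cos(2*pi*t) dt = 0.
Hence Re(c_{4}) = (1/4)·(0) = 0.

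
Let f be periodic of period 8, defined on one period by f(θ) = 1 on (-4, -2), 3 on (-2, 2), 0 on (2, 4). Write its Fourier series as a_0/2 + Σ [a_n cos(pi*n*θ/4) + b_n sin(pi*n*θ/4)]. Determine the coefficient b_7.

b_7 = 1/4 ∫_{-4}^{4} f(θ) sin(7*pi*θ/4) dθ.
Split the integral at the breakpoints.
Directly, an antiderivative of (1) sin(7*pi*θ/4) is -4*cos(7*pi*θ/4)/(7*pi); evaluating from -4 to -2: ∫_{-4}^{-2} (1) sin(7*pi*θ/4) dθ = (0) - (4/(7*pi)) = -4/(7*pi).
Directly, an antiderivative of (3) sin(7*pi*θ/4) is -12*cos(7*pi*θ/4)/(7*pi); evaluating from -2 to 2: ∫_{-2}^{2} (3) sin(7*pi*θ/4) dθ = (0) - (0) = 0.
∫_{2}^{4} (0) sin(7*pi*θ/4) dθ = 0.
Summing the pieces and multiplying by (1/4) gives b_7 = -1/(7*pi).

-1/(7*pi)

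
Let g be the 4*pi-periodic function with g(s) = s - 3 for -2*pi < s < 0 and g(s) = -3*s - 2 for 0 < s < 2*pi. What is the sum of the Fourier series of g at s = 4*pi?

-5/2

s = 4*pi differs from s = 0 by 1 full period(s), and the series is 4*pi-periodic.
At s = 0 the one-sided limits are g(0^-) = -3 and g(0^+) = -2.
By Dirichlet's theorem the series converges to their average, [(-3) + (-2)]/2 = -5/2.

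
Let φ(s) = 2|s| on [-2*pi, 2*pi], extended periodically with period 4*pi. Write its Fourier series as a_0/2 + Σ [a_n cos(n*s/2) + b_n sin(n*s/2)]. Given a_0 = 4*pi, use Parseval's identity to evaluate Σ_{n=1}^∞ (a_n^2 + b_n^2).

Parseval: a_0^2/2 + Σ_{n≥1} (a_n^2+b_n^2) = (1/(2*pi)) ∫_{-2*pi}^{2*pi} φ(s)^2 ds = 32*pi**2/3.
Subtract a_0^2/2 = 8*pi**2: Σ (a_n^2+b_n^2) = 8*pi**2/3.

8*pi**2/3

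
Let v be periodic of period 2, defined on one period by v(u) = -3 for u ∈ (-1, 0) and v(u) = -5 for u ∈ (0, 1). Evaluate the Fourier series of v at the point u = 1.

At u = 1 the one-sided limits are v(1^-) = -5 and v(1^+) = -3.
By Dirichlet's theorem the series converges to their average, [(-5) + (-3)]/2 = -4.

-4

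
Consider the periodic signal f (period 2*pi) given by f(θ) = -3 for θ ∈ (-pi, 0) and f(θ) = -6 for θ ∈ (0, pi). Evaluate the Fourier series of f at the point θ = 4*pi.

-9/2

θ = 4*pi differs from θ = 0 by 2 full period(s), and the series is 2*pi-periodic.
At θ = 0 the one-sided limits are f(0^-) = -3 and f(0^+) = -6.
By Dirichlet's theorem the series converges to their average, [(-3) + (-6)]/2 = -9/2.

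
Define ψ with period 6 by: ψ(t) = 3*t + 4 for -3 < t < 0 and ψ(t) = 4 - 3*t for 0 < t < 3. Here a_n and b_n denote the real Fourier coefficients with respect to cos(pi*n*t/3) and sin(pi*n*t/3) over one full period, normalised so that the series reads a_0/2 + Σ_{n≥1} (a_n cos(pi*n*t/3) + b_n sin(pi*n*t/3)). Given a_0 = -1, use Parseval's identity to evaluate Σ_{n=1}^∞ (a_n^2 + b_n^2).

27/2

Parseval: a_0^2/2 + Σ_{n≥1} (a_n^2+b_n^2) = 1/3 ∫_{-3}^{3} ψ(t)^2 dt = 14.
Subtract a_0^2/2 = 1/2: Σ (a_n^2+b_n^2) = 27/2.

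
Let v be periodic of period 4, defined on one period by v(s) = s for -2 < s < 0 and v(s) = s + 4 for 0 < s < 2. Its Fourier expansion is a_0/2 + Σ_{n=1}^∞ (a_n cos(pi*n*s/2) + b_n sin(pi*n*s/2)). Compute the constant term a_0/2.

a_0 = 1/2 ∫_{-2}^{2} v(s) ds = 1/2 · (8) = 4.
So the constant term a_0/2 = 2.

2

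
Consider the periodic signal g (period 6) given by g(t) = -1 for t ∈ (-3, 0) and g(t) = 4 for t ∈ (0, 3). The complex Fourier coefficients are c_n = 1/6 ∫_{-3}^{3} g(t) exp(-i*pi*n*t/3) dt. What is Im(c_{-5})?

Since g is real-valued, Im(c_{-5}) = -1/6 ∫_{-3}^{3} g(t) sin(-5*pi*t/3) dt = b_{5}/2.
Split the integral at the breakpoints.
Directly, an antiderivative of (-1) sin(-5*pi*t/3) is -3*cos(5*pi*t/3)/(5*pi); evaluating from -3 to 0: ∫_{-3}^{0} (-1) sin(-5*pi*t/3) dt = (-3/(5*pi)) - (3/(5*pi)) = -6/(5*pi).
Directly, an antiderivative of (4) sin(-5*pi*t/3) is 12*cos(5*pi*t/3)/(5*pi); evaluating from 0 to 3: ∫_{0}^{3} (4) sin(-5*pi*t/3) dt = (-12/(5*pi)) - (12/(5*pi)) = -24/(5*pi).
So ∫_{-3}^{3} g(t) sin(-5*pi*t/3) dt = -6/pi.
Hence Im(c_{-5}) = (-1/6)·(-6/pi) = 1/pi.

1/pi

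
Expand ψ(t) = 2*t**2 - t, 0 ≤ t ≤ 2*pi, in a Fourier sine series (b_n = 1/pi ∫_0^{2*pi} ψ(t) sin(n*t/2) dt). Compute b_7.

4*(-49*pi - 16 + 196*pi**2)/(343*pi)

b_7 = 1/pi ∫_0^{2*pi} (2*t**2 - t) sin(7*t/2) dt.
Integrating by parts twice (tabular method), an antiderivative of (2*t**2 - t) sin(7*t/2) is -4*t**2*cos(7*t/2)/7 + 16*t*sin(7*t/2)/49 + 2*t*cos(7*t/2)/7 - 4*sin(7*t/2)/49 + 32*cos(7*t/2)/343; evaluating from 0 to 2*pi: ∫_{0}^{2*pi} (2*t**2 - t) sin(7*t/2) dt = (-4*pi/7 - 32/343 + 16*pi**2/7) - (32/343) = -4*pi/7 - 64/343 + 16*pi**2/7.
Hence b_7 = (1/pi)·(-4*pi/7 - 64/343 + 16*pi**2/7) = 4*(-49*pi - 16 + 196*pi**2)/(343*pi).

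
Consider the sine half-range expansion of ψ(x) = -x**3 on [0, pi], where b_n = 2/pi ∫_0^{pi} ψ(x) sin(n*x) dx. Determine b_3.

b_3 = 2/pi ∫_0^{pi} (-x**3) sin(3*x) dx.
Integrating by parts three times (tabular method), an antiderivative of (-x**3) sin(3*x) is x**3*cos(3*x)/3 - x**2*sin(3*x)/3 - 2*x*cos(3*x)/9 + 2*sin(3*x)/27; evaluating from 0 to pi: ∫_{0}^{pi} (-x**3) sin(3*x) dx = (pi*(2 - 3*pi**2)/9) - (0) = pi*(2 - 3*pi**2)/9.
Hence b_3 = (2/pi)·(pi*(2 - 3*pi**2)/9) = 4/9 - 2*pi**2/3.

4/9 - 2*pi**2/3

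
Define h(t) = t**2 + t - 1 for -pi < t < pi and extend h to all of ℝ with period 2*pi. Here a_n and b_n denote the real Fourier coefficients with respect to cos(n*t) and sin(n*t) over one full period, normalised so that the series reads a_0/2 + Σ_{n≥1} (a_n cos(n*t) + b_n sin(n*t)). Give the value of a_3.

a_3 = 1/pi ∫_{-pi}^{pi} h(t) cos(3*t) dt.
Integrating by parts twice (tabular method), an antiderivative of (t**2 + t - 1) cos(3*t) is t**2*sin(3*t)/3 + t*sin(3*t)/3 + 2*t*cos(3*t)/9 - 11*sin(3*t)/27 + cos(3*t)/9; evaluating from -pi to pi: ∫_{-pi}^{pi} (t**2 + t - 1) cos(3*t) dt = (-2*pi/9 - 1/9) - (-1/9 + 2*pi/9) = -4*pi/9.
Hence a_3 = (1/pi)·(-4*pi/9) = -4/9.

-4/9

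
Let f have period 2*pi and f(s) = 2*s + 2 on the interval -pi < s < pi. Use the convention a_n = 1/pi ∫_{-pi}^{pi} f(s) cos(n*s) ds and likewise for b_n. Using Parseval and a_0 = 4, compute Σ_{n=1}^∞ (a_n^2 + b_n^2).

Parseval: a_0^2/2 + Σ_{n≥1} (a_n^2+b_n^2) = 1/pi ∫_{-pi}^{pi} f(s)^2 ds = 8 + 8*pi**2/3.
Subtract a_0^2/2 = 8: Σ (a_n^2+b_n^2) = 8*pi**2/3.

8*pi**2/3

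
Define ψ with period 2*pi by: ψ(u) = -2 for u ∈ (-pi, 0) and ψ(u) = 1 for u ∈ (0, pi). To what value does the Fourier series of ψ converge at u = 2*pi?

u = 2*pi differs from u = 0 by 1 full period(s), and the series is 2*pi-periodic.
At u = 0 the one-sided limits are ψ(0^-) = -2 and ψ(0^+) = 1.
By Dirichlet's theorem the series converges to their average, [(-2) + (1)]/2 = -1/2.

-1/2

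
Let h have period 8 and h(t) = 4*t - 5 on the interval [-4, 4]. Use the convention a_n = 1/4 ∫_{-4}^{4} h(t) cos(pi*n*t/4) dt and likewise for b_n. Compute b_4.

-8/pi

b_4 = 1/4 ∫_{-4}^{4} h(t) sin(pi*t) dt.
Integrating by parts (boundary term plus one more integral), an antiderivative of (4*t - 5) sin(pi*t) is -4*t*cos(pi*t)/pi + 4*sin(pi*t)/pi**2 + 5*cos(pi*t)/pi; evaluating from -4 to 4: ∫_{-4}^{4} (4*t - 5) sin(pi*t) dt = (-11/pi) - (21/pi) = -32/pi.
Hence b_4 = (1/4)·(-32/pi) = -8/pi.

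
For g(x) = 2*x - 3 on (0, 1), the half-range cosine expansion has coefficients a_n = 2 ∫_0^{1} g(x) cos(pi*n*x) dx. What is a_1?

-8/pi**2

a_1 = 2 ∫_0^{1} (2*x - 3) cos(pi*x) dx.
Integrating by parts (boundary term plus one more integral), an antiderivative of (2*x - 3) cos(pi*x) is 2*x*sin(pi*x)/pi - 3*sin(pi*x)/pi + 2*cos(pi*x)/pi**2; evaluating from 0 to 1: ∫_{0}^{1} (2*x - 3) cos(pi*x) dx = (-2/pi**2) - (2/pi**2) = -4/pi**2.
Hence a_1 = 2·(-4/pi**2) = -8/pi**2.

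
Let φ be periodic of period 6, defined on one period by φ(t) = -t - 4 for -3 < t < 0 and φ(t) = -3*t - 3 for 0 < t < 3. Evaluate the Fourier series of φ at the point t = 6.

-7/2

t = 6 differs from t = 0 by 1 full period(s), and the series is 6-periodic.
At t = 0 the one-sided limits are φ(0^-) = -4 and φ(0^+) = -3.
By Dirichlet's theorem the series converges to their average, [(-4) + (-3)]/2 = -7/2.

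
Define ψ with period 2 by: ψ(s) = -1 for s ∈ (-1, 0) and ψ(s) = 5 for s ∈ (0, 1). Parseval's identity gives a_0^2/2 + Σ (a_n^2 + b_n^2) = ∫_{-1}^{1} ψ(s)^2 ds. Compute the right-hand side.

26

∫_{-1}^{1} ψ(s)^2 ds = 26.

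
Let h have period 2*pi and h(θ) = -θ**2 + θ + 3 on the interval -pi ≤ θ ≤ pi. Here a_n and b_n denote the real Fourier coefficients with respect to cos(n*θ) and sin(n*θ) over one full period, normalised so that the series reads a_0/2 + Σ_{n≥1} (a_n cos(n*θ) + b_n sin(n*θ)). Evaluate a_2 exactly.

a_2 = 1/pi ∫_{-pi}^{pi} h(θ) cos(2*θ) dθ.
Integrating by parts twice (tabular method), an antiderivative of (-θ**2 + θ + 3) cos(2*θ) is -θ**2*sin(2*θ)/2 + θ*sin(2*θ)/2 - θ*cos(2*θ)/2 + 7*sin(2*θ)/4 + cos(2*θ)/4; evaluating from -pi to pi: ∫_{-pi}^{pi} (-θ**2 + θ + 3) cos(2*θ) dθ = (1/4 - pi/2) - (1/4 + pi/2) = -pi.
Hence a_2 = (1/pi)·(-pi) = -1.

-1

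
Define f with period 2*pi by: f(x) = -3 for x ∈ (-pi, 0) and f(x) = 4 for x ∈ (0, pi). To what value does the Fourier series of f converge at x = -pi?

At x = -pi the one-sided limits are f(-pi^-) = 4 and f(-pi^+) = -3.
By Dirichlet's theorem the series converges to their average, [(4) + (-3)]/2 = 1/2.

1/2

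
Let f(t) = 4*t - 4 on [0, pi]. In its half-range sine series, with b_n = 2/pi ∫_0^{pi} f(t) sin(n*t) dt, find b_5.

8*(-2 + pi)/(5*pi)

b_5 = 2/pi ∫_0^{pi} (4*t - 4) sin(5*t) dt.
Integrating by parts (boundary term plus one more integral), an antiderivative of (4*t - 4) sin(5*t) is -4*t*cos(5*t)/5 + 4*sin(5*t)/25 + 4*cos(5*t)/5; evaluating from 0 to pi: ∫_{0}^{pi} (4*t - 4) sin(5*t) dt = (-4/5 + 4*pi/5) - (4/5) = -8/5 + 4*pi/5.
Hence b_5 = (2/pi)·(-8/5 + 4*pi/5) = 8*(-2 + pi)/(5*pi).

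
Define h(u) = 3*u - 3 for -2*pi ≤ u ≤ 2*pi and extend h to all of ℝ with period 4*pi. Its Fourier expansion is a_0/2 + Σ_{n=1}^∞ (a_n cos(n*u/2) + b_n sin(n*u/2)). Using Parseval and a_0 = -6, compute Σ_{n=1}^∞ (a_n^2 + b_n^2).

24*pi**2

Parseval: a_0^2/2 + Σ_{n≥1} (a_n^2+b_n^2) = (1/(2*pi)) ∫_{-2*pi}^{2*pi} h(u)^2 du = 18 + 24*pi**2.
Subtract a_0^2/2 = 18: Σ (a_n^2+b_n^2) = 24*pi**2.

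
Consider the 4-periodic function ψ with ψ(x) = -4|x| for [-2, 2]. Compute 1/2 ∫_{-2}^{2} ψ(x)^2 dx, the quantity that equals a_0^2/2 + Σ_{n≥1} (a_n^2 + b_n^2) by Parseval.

128/3

1/2 ∫_{-2}^{2} ψ(x)^2 dx = 1/2 · (256/3) = 128/3.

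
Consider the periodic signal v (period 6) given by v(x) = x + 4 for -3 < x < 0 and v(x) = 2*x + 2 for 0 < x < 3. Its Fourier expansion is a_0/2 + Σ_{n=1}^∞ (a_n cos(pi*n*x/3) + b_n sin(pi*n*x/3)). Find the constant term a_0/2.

a_0 = 1/3 ∫_{-3}^{3} v(x) dx = 1/3 · (45/2) = 15/2.
So the constant term a_0/2 = 15/4.

15/4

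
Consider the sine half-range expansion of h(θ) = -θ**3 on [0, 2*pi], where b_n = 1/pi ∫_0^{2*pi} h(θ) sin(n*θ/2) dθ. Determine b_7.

b_7 = 1/pi ∫_0^{2*pi} (-θ**3) sin(7*θ/2) dθ.
Integrating by parts three times (tabular method), an antiderivative of (-θ**3) sin(7*θ/2) is 2*θ**3*cos(7*θ/2)/7 - 12*θ**2*sin(7*θ/2)/49 - 48*θ*cos(7*θ/2)/343 + 96*sin(7*θ/2)/2401; evaluating from 0 to 2*pi: ∫_{0}^{2*pi} (-θ**3) sin(7*θ/2) dθ = (16*pi*(6 - 49*pi**2)/343) - (0) = 16*pi*(6 - 49*pi**2)/343.
Hence b_7 = (1/pi)·(16*pi*(6 - 49*pi**2)/343) = 96/343 - 16*pi**2/7.

96/343 - 16*pi**2/7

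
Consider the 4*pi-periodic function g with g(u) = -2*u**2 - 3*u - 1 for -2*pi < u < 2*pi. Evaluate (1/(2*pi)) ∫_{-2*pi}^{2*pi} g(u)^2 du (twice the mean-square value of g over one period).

(1/(2*pi)) ∫_{-2*pi}^{2*pi} g(u)^2 du = (1/(2*pi)) · (4*pi*(15 + 260*pi**2 + 192*pi**4)/15) = 2 + 104*pi**2/3 + 128*pi**4/5.

2 + 104*pi**2/3 + 128*pi**4/5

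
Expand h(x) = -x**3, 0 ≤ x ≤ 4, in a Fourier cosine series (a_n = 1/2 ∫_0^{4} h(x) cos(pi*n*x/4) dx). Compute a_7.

a_7 = 1/2 ∫_0^{4} (-x**3) cos(7*pi*x/4) dx.
Integrating by parts three times (tabular method), an antiderivative of (-x**3) cos(7*pi*x/4) is -4*x**3*sin(7*pi*x/4)/(7*pi) - 48*x**2*cos(7*pi*x/4)/(49*pi**2) + 384*x*sin(7*pi*x/4)/(343*pi**3) + 1536*cos(7*pi*x/4)/(2401*pi**4); evaluating from 0 to 4: ∫_{0}^{4} (-x**3) cos(7*pi*x/4) dx = (768*(-2 + 49*pi**2)/(2401*pi**4)) - (1536/(2401*pi**4)) = 768*(-4 + 49*pi**2)/(2401*pi**4).
Hence a_7 = (1/2)·(768*(-4 + 49*pi**2)/(2401*pi**4)) = 384*(-4 + 49*pi**2)/(2401*pi**4).

384*(-4 + 49*pi**2)/(2401*pi**4)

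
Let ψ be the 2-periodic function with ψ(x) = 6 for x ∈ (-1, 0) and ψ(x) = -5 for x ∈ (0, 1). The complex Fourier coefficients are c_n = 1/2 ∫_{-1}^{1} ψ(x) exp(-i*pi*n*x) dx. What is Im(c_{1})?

Since ψ is real-valued, Im(c_{1}) = -1/2 ∫_{-1}^{1} ψ(x) sin(pi*x) dx = -b_{1}/2.
Split the integral at the breakpoints.
Directly, an antiderivative of (6) sin(pi*x) is -6*cos(pi*x)/pi; evaluating from -1 to 0: ∫_{-1}^{0} (6) sin(pi*x) dx = (-6/pi) - (6/pi) = -12/pi.
Directly, an antiderivative of (-5) sin(pi*x) is 5*cos(pi*x)/pi; evaluating from 0 to 1: ∫_{0}^{1} (-5) sin(pi*x) dx = (-5/pi) - (5/pi) = -10/pi.
So ∫_{-1}^{1} ψ(x) sin(pi*x) dx = -22/pi.
Hence Im(c_{1}) = (-1/2)·(-22/pi) = 11/pi.

11/pi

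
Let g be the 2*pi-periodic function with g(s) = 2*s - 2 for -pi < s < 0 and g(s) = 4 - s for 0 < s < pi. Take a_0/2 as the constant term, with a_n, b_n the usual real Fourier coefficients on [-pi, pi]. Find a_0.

a_0 = 1/pi ∫_{-pi}^{pi} g(s) ds = 1/pi · (pi*(4 - 3*pi)/2) = 2 - 3*pi/2.

2 - 3*pi/2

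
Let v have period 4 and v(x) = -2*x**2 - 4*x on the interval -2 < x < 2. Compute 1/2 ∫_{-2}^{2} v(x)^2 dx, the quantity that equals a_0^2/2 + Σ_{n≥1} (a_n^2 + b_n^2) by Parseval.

1/2 ∫_{-2}^{2} v(x)^2 dx = 1/2 · (2048/15) = 1024/15.

1024/15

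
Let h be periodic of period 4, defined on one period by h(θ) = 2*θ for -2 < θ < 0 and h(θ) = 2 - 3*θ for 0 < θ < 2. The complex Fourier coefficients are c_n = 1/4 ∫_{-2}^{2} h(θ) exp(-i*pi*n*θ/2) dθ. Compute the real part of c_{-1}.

10/pi**2

Since h is real-valued, Re(c_{-1}) = 1/4 ∫_{-2}^{2} h(θ) cos(-pi*θ/2) dθ = a_{1}/2.
Split the integral at the breakpoints.
Integrating by parts (boundary term plus one more integral), an antiderivative of (2*θ) cos(-pi*θ/2) is 4*θ*sin(pi*θ/2)/pi + 8*cos(pi*θ/2)/pi**2; evaluating from -2 to 0: ∫_{-2}^{0} (2*θ) cos(-pi*θ/2) dθ = (8/pi**2) - (-8/pi**2) = 16/pi**2.
Integrating by parts (boundary term plus one more integral), an antiderivative of (2 - 3*θ) cos(-pi*θ/2) is -6*θ*sin(pi*θ/2)/pi + 4*sin(pi*θ/2)/pi - 12*cos(pi*θ/2)/pi**2; evaluating from 0 to 2: ∫_{0}^{2} (2 - 3*θ) cos(-pi*θ/2) dθ = (12/pi**2) - (-12/pi**2) = 24/pi**2.
So ∫_{-2}^{2} h(θ) cos(-pi*θ/2) dθ = 40/pi**2.
Hence Re(c_{-1}) = (1/4)·(40/pi**2) = 10/pi**2.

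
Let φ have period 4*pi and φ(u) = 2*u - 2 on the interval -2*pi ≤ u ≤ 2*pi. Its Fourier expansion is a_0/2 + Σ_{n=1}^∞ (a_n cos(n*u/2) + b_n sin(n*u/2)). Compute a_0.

a_0 = (1/(2*pi)) ∫_{-2*pi}^{2*pi} φ(u) du = (1/(2*pi)) · (-8*pi) = -4.

-4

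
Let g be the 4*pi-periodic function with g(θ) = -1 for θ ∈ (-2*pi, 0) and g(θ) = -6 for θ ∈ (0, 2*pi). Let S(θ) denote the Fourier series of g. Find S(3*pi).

θ = 3*pi differs from θ = -pi by 1 full period(s), and the series is 4*pi-periodic.
g is continuous at θ = -pi with value -1, so the series converges to -1 there.

-1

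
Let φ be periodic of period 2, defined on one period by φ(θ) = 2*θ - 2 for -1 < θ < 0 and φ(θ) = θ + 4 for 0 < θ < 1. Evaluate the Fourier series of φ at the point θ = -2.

θ = -2 differs from θ = 0 by -1 full period(s), and the series is 2-periodic.
At θ = 0 the one-sided limits are φ(0^-) = -2 and φ(0^+) = 4.
By Dirichlet's theorem the series converges to their average, [(-2) + (4)]/2 = 1.

1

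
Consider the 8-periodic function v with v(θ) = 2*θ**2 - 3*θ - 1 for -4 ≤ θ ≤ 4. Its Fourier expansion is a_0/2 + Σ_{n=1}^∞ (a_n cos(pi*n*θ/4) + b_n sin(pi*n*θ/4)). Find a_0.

58/3

a_0 = 1/4 ∫_{-4}^{4} v(θ) dθ = 1/4 · (232/3) = 58/3.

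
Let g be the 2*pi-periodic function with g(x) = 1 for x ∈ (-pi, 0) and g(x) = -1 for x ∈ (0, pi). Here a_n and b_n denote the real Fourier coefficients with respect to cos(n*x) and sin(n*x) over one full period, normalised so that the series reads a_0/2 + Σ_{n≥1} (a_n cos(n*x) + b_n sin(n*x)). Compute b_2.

b_2 = 1/pi ∫_{-pi}^{pi} g(x) sin(2*x) dx.
g is odd and sin(2*x) is odd, so the integrand is even and b_2 = 2/pi ∫_0^{pi} g(x) sin(2*x) dx.
Directly, an antiderivative of (-1) sin(2*x) is cos(2*x)/2; evaluating from 0 to pi: ∫_{0}^{pi} (-1) sin(2*x) dx = (1/2) - (1/2) = 0.
Hence b_2 = (2/pi)·(0) = 0.

0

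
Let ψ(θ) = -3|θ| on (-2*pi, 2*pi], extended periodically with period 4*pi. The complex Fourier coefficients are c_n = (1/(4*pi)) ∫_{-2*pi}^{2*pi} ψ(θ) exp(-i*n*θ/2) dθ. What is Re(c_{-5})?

12/(25*pi)

Since ψ is real-valued, Re(c_{-5}) = (1/(4*pi)) ∫_{-2*pi}^{2*pi} ψ(θ) cos(-5*θ/2) dθ = a_{5}/2.
ψ is even and cos(-5*θ/2) is even, so the integrand is even: ∫_{-2*pi}^{2*pi} ψ(θ) cos(-5*θ/2) dθ = 2∫_0^{2*pi} ψ(θ) cos(-5*θ/2) dθ.
Integrating by parts (boundary term plus one more integral), an antiderivative of (-3*θ) cos(-5*θ/2) is -6*θ*sin(5*θ/2)/5 - 12*cos(5*θ/2)/25; evaluating from 0 to 2*pi: ∫_{0}^{2*pi} (-3*θ) cos(-5*θ/2) dθ = (12/25) - (-12/25) = 24/25.
So ∫_{-2*pi}^{2*pi} ψ(θ) cos(-5*θ/2) dθ = 48/25.
Hence Re(c_{-5}) = (1/(4*pi))·(48/25) = 12/(25*pi).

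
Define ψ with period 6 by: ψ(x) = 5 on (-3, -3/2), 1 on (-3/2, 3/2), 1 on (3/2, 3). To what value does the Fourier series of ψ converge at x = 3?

At x = 3 the one-sided limits are ψ(3^-) = 1 and ψ(3^+) = 5.
By Dirichlet's theorem the series converges to their average, [(1) + (5)]/2 = 3.

3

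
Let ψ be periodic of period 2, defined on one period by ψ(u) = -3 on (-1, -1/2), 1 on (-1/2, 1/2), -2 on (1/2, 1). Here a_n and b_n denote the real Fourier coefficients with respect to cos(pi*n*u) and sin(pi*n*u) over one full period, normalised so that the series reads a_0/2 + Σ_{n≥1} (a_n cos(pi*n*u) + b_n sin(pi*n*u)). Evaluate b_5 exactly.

b_5 = ∫_{-1}^{1} ψ(u) sin(5*pi*u) du.
Split the integral at the breakpoints.
Directly, an antiderivative of (-3) sin(5*pi*u) is 3*cos(5*pi*u)/(5*pi); evaluating from -1 to -1/2: ∫_{-1}^{-1/2} (-3) sin(5*pi*u) du = (0) - (-3/(5*pi)) = 3/(5*pi).
Directly, an antiderivative of (1) sin(5*pi*u) is -cos(5*pi*u)/(5*pi); evaluating from -1/2 to 1/2: ∫_{-1/2}^{1/2} (1) sin(5*pi*u) du = (0) - (0) = 0.
Directly, an antiderivative of (-2) sin(5*pi*u) is 2*cos(5*pi*u)/(5*pi); evaluating from 1/2 to 1: ∫_{1/2}^{1} (-2) sin(5*pi*u) du = (-2/(5*pi)) - (0) = -2/(5*pi).
Summing the pieces gives b_5 = 1/(5*pi).

1/(5*pi)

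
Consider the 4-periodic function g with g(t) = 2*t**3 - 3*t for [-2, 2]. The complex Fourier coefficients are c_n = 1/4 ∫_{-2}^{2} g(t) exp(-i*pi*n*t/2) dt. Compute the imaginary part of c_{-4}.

Since g is real-valued, Im(c_{-4}) = -1/4 ∫_{-2}^{2} g(t) sin(-2*pi*t) dt = b_{4}/2.
g is odd and sin(-2*pi*t) is odd, so the integrand is even: ∫_{-2}^{2} g(t) sin(-2*pi*t) dt = 2∫_0^{2} g(t) sin(-2*pi*t) dt.
Integrating by parts three times (tabular method), an antiderivative of (2*t**3 - 3*t) sin(-2*pi*t) is t**3*cos(2*pi*t)/pi - 3*t**2*sin(2*pi*t)/(2*pi**2) - 3*t*cos(2*pi*t)/(2*pi) - 3*t*cos(2*pi*t)/(2*pi**3) + 3*sin(2*pi*t)/(4*pi**4) + 3*sin(2*pi*t)/(4*pi**2); evaluating from 0 to 2: ∫_{0}^{2} (2*t**3 - 3*t) sin(-2*pi*t) dt = (-3/pi**3 + 5/pi) - (0) = -3/pi**3 + 5/pi.
So ∫_{-2}^{2} g(t) sin(-2*pi*t) dt = -6/pi**3 + 10/pi.
Hence Im(c_{-4}) = (-1/4)·(-6/pi**3 + 10/pi) = (3 - 5*pi**2)/(2*pi**3).

(3 - 5*pi**2)/(2*pi**3)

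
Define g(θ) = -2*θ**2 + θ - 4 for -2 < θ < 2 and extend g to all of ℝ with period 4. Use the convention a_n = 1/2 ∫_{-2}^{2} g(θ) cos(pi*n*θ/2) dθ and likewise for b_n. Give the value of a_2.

a_2 = 1/2 ∫_{-2}^{2} g(θ) cos(pi*θ) dθ.
Integrating by parts twice (tabular method), an antiderivative of (-2*θ**2 + θ - 4) cos(pi*θ) is -2*θ**2*sin(pi*θ)/pi + θ*sin(pi*θ)/pi - 4*θ*cos(pi*θ)/pi**2 - 4*sin(pi*θ)/pi + 4*sin(pi*θ)/pi**3 + cos(pi*θ)/pi**2; evaluating from -2 to 2: ∫_{-2}^{2} (-2*θ**2 + θ - 4) cos(pi*θ) dθ = (-7/pi**2) - (9/pi**2) = -16/pi**2.
Hence a_2 = (1/2)·(-16/pi**2) = -8/pi**2.

-8/pi**2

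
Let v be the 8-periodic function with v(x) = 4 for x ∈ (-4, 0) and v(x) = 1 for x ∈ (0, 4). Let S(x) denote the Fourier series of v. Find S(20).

x = 20 differs from x = 4 by 2 full period(s), and the series is 8-periodic.
At x = 4 the one-sided limits are v(4^-) = 1 and v(4^+) = 4.
By Dirichlet's theorem the series converges to their average, [(1) + (4)]/2 = 5/2.

5/2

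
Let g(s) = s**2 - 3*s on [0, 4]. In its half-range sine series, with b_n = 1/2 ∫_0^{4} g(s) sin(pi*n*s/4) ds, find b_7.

8*(-16 + 49*pi**2)/(343*pi**3)

b_7 = 1/2 ∫_0^{4} (s**2 - 3*s) sin(7*pi*s/4) ds.
Integrating by parts twice (tabular method), an antiderivative of (s**2 - 3*s) sin(7*pi*s/4) is -4*s**2*cos(7*pi*s/4)/(7*pi) + 32*s*sin(7*pi*s/4)/(49*pi**2) + 12*s*cos(7*pi*s/4)/(7*pi) - 48*sin(7*pi*s/4)/(49*pi**2) + 128*cos(7*pi*s/4)/(343*pi**3); evaluating from 0 to 4: ∫_{0}^{4} (s**2 - 3*s) sin(7*pi*s/4) ds = (16*(-8 + 49*pi**2)/(343*pi**3)) - (128/(343*pi**3)) = 16*(-16 + 49*pi**2)/(343*pi**3).
Hence b_7 = (1/2)·(16*(-16 + 49*pi**2)/(343*pi**3)) = 8*(-16 + 49*pi**2)/(343*pi**3).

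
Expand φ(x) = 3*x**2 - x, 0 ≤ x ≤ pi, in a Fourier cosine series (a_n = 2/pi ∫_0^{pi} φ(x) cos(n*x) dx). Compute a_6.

1/3

a_6 = 2/pi ∫_0^{pi} (3*x**2 - x) cos(6*x) dx.
Integrating by parts twice (tabular method), an antiderivative of (3*x**2 - x) cos(6*x) is x**2*sin(6*x)/2 - x*sin(6*x)/6 + x*cos(6*x)/6 - sin(6*x)/36 - cos(6*x)/36; evaluating from 0 to pi: ∫_{0}^{pi} (3*x**2 - x) cos(6*x) dx = (-1/36 + pi/6) - (-1/36) = pi/6.
Hence a_6 = (2/pi)·(pi/6) = 1/3.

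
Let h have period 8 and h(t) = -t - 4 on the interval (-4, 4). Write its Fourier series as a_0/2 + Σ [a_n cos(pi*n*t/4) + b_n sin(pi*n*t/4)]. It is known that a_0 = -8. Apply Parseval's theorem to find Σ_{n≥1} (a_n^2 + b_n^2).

32/3

Parseval: a_0^2/2 + Σ_{n≥1} (a_n^2+b_n^2) = 1/4 ∫_{-4}^{4} h(t)^2 dt = 128/3.
Subtract a_0^2/2 = 32: Σ (a_n^2+b_n^2) = 32/3.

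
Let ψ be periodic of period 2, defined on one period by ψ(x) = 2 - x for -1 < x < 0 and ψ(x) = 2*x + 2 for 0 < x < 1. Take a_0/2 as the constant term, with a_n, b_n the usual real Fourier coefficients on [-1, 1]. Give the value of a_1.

a_1 = ∫_{-1}^{1} ψ(x) cos(pi*x) dx.
Split the integral at the breakpoints.
Integrating by parts (boundary term plus one more integral), an antiderivative of (2 - x) cos(pi*x) is -x*sin(pi*x)/pi + 2*sin(pi*x)/pi - cos(pi*x)/pi**2; evaluating from -1 to 0: ∫_{-1}^{0} (2 - x) cos(pi*x) dx = (-1/pi**2) - (pi**(-2)) = -2/pi**2.
Integrating by parts (boundary term plus one more integral), an antiderivative of (2*x + 2) cos(pi*x) is 2*x*sin(pi*x)/pi + 2*sin(pi*x)/pi + 2*cos(pi*x)/pi**2; evaluating from 0 to 1: ∫_{0}^{1} (2*x + 2) cos(pi*x) dx = (-2/pi**2) - (2/pi**2) = -4/pi**2.
Summing the pieces gives a_1 = -6/pi**2.

-6/pi**2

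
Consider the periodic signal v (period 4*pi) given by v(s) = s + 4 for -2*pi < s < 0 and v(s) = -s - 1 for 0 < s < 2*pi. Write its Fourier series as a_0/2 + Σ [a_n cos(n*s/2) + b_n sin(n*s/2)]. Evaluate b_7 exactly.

b_7 = (1/(2*pi)) ∫_{-2*pi}^{2*pi} v(s) sin(7*s/2) ds.
Split the integral at the breakpoints.
Integrating by parts (boundary term plus one more integral), an antiderivative of (s + 4) sin(7*s/2) is -2*s*cos(7*s/2)/7 + 4*sin(7*s/2)/49 - 8*cos(7*s/2)/7; evaluating from -2*pi to 0: ∫_{-2*pi}^{0} (s + 4) sin(7*s/2) ds = (-8/7) - (8/7 - 4*pi/7) = -16/7 + 4*pi/7.
Integrating by parts (boundary term plus one more integral), an antiderivative of (-s - 1) sin(7*s/2) is 2*s*cos(7*s/2)/7 - 4*sin(7*s/2)/49 + 2*cos(7*s/2)/7; evaluating from 0 to 2*pi: ∫_{0}^{2*pi} (-s - 1) sin(7*s/2) ds = (-4*pi/7 - 2/7) - (2/7) = -4*pi/7 - 4/7.
Summing the pieces and multiplying by (1/(2*pi)) gives b_7 = -10/(7*pi).

-10/(7*pi)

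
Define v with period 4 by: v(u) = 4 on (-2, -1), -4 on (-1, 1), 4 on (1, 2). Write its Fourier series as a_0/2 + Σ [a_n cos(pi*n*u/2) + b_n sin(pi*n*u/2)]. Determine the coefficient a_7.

a_7 = 1/2 ∫_{-2}^{2} v(u) cos(7*pi*u/2) du.
v is even and cos(7*pi*u/2) is even, so the integrand is even and a_7 = ∫_0^{2} v(u) cos(7*pi*u/2) du.
Split the integral at the breakpoints.
Directly, an antiderivative of (-4) cos(7*pi*u/2) is -8*sin(7*pi*u/2)/(7*pi); evaluating from 0 to 1: ∫_{0}^{1} (-4) cos(7*pi*u/2) du = (8/(7*pi)) - (0) = 8/(7*pi).
Directly, an antiderivative of (4) cos(7*pi*u/2) is 8*sin(7*pi*u/2)/(7*pi); evaluating from 1 to 2: ∫_{1}^{2} (4) cos(7*pi*u/2) du = (0) - (-8/(7*pi)) = 8/(7*pi).
Summing the pieces gives a_7 = 16/(7*pi).

16/(7*pi)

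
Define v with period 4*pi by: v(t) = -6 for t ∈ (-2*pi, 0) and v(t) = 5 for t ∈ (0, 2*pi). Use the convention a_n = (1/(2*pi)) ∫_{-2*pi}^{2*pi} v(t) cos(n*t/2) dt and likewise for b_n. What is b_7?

b_7 = (1/(2*pi)) ∫_{-2*pi}^{2*pi} v(t) sin(7*t/2) dt.
Split the integral at the breakpoints.
Directly, an antiderivative of (-6) sin(7*t/2) is 12*cos(7*t/2)/7; evaluating from -2*pi to 0: ∫_{-2*pi}^{0} (-6) sin(7*t/2) dt = (12/7) - (-12/7) = 24/7.
Directly, an antiderivative of (5) sin(7*t/2) is -10*cos(7*t/2)/7; evaluating from 0 to 2*pi: ∫_{0}^{2*pi} (5) sin(7*t/2) dt = (10/7) - (-10/7) = 20/7.
Summing the pieces and multiplying by (1/(2*pi)) gives b_7 = 22/(7*pi).

22/(7*pi)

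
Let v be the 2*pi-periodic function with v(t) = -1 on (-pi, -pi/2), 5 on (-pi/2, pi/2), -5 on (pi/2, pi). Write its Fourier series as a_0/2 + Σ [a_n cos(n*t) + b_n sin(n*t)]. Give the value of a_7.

a_7 = 1/pi ∫_{-pi}^{pi} v(t) cos(7*t) dt.
Split the integral at the breakpoints.
Directly, an antiderivative of (-1) cos(7*t) is -sin(7*t)/7; evaluating from -pi to -pi/2: ∫_{-pi}^{-pi/2} (-1) cos(7*t) dt = (-1/7) - (0) = -1/7.
Directly, an antiderivative of (5) cos(7*t) is 5*sin(7*t)/7; evaluating from -pi/2 to pi/2: ∫_{-pi/2}^{pi/2} (5) cos(7*t) dt = (-5/7) - (5/7) = -10/7.
Directly, an antiderivative of (-5) cos(7*t) is -5*sin(7*t)/7; evaluating from pi/2 to pi: ∫_{pi/2}^{pi} (-5) cos(7*t) dt = (0) - (5/7) = -5/7.
Summing the pieces and multiplying by (1/pi) gives a_7 = -16/(7*pi).

-16/(7*pi)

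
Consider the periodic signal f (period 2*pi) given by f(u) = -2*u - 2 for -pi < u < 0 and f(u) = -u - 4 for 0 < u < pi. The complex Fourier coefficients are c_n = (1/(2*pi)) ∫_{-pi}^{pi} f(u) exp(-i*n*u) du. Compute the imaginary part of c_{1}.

Since f is real-valued, Im(c_{1}) = -(1/(2*pi)) ∫_{-pi}^{pi} f(u) sin(u) du = -b_{1}/2.
Split the integral at the breakpoints.
Integrating by parts (boundary term plus one more integral), an antiderivative of (-2*u - 2) sin(u) is 2*u*cos(u) - 2*sin(u) + 2*cos(u); evaluating from -pi to 0: ∫_{-pi}^{0} (-2*u - 2) sin(u) du = (2) - (-2 + 2*pi) = 4 - 2*pi.
Integrating by parts (boundary term plus one more integral), an antiderivative of (-u - 4) sin(u) is u*cos(u) - sin(u) + 4*cos(u); evaluating from 0 to pi: ∫_{0}^{pi} (-u - 4) sin(u) du = (-4 - pi) - (4) = -8 - pi.
So ∫_{-pi}^{pi} f(u) sin(u) du = -3*pi - 4.
Hence Im(c_{1}) = (-1/(2*pi))·(-3*pi - 4) = 2/pi + 3/2.

2/pi + 3/2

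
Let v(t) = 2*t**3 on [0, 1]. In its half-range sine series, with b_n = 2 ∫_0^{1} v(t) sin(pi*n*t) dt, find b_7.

b_7 = 2 ∫_0^{1} (2*t**3) sin(7*pi*t) dt.
Integrating by parts three times (tabular method), an antiderivative of (2*t**3) sin(7*pi*t) is -2*t**3*cos(7*pi*t)/(7*pi) + 6*t**2*sin(7*pi*t)/(49*pi**2) + 12*t*cos(7*pi*t)/(343*pi**3) - 12*sin(7*pi*t)/(2401*pi**4); evaluating from 0 to 1: ∫_{0}^{1} (2*t**3) sin(7*pi*t) dt = (2*(-6 + 49*pi**2)/(343*pi**3)) - (0) = 2*(-6 + 49*pi**2)/(343*pi**3).
Hence b_7 = 2·(2*(-6 + 49*pi**2)/(343*pi**3)) = 4*(-6 + 49*pi**2)/(343*pi**3).

4*(-6 + 49*pi**2)/(343*pi**3)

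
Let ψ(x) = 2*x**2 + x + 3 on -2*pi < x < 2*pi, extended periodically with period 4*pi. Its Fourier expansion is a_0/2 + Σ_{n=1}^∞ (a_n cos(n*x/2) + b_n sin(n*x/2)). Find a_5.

-32/25

a_5 = (1/(2*pi)) ∫_{-2*pi}^{2*pi} ψ(x) cos(5*x/2) dx.
Integrating by parts twice (tabular method), an antiderivative of (2*x**2 + x + 3) cos(5*x/2) is 4*x**2*sin(5*x/2)/5 + 2*x*sin(5*x/2)/5 + 16*x*cos(5*x/2)/25 + 118*sin(5*x/2)/125 + 4*cos(5*x/2)/25; evaluating from -2*pi to 2*pi: ∫_{-2*pi}^{2*pi} (2*x**2 + x + 3) cos(5*x/2) dx = (-32*pi/25 - 4/25) - (-4/25 + 32*pi/25) = -64*pi/25.
Hence a_5 = (1/(2*pi))·(-64*pi/25) = -32/25.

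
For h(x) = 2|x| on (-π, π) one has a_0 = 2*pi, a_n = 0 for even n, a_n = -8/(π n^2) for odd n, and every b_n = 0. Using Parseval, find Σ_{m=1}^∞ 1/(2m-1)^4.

pi**4/96

Parseval: a_0^2/2 + Σ a_n^2 = (1/π) ∫_{-π}^{π} h(x)^2 dx = 8*pi**2/3.
Subtract a_0^2/2 = 2*pi**2: Σ a_n^2 = 2*pi**2/3.
Only odd n contribute, with a_n^2 = 64/(π^2 n^4), so Σ_{m≥1} 1/(2m-1)^4 = π^2·(2*pi**2/3)/64 = pi**4/96.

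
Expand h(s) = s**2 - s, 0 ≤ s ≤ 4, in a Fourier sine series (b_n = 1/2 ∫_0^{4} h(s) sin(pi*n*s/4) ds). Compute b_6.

-4/pi

b_6 = 1/2 ∫_0^{4} (s**2 - s) sin(3*pi*s/2) ds.
Integrating by parts twice (tabular method), an antiderivative of (s**2 - s) sin(3*pi*s/2) is -2*s**2*cos(3*pi*s/2)/(3*pi) + 8*s*sin(3*pi*s/2)/(9*pi**2) + 2*s*cos(3*pi*s/2)/(3*pi) - 4*sin(3*pi*s/2)/(9*pi**2) + 16*cos(3*pi*s/2)/(27*pi**3); evaluating from 0 to 4: ∫_{0}^{4} (s**2 - s) sin(3*pi*s/2) ds = (-8/pi + 16/(27*pi**3)) - (16/(27*pi**3)) = -8/pi.
Hence b_6 = (1/2)·(-8/pi) = -4/pi.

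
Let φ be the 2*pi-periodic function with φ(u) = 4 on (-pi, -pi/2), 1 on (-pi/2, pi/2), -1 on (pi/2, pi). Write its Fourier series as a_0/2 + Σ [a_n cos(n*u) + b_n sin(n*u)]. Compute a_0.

5/2

a_0 = 1/pi ∫_{-pi}^{pi} φ(u) du = 1/pi · (5*pi/2) = 5/2.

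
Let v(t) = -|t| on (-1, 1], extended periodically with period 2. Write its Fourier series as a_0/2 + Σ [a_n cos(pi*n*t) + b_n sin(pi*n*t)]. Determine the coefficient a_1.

4/pi**2

a_1 = ∫_{-1}^{1} v(t) cos(pi*t) dt.
v is even and cos(pi*t) is even, so the integrand is even and a_1 = 2 ∫_0^{1} v(t) cos(pi*t) dt.
Integrating by parts (boundary term plus one more integral), an antiderivative of (-t) cos(pi*t) is -t*sin(pi*t)/pi - cos(pi*t)/pi**2; evaluating from 0 to 1: ∫_{0}^{1} (-t) cos(pi*t) dt = (pi**(-2)) - (-1/pi**2) = 2/pi**2.
Hence a_1 = 2·(2/pi**2) = 4/pi**2.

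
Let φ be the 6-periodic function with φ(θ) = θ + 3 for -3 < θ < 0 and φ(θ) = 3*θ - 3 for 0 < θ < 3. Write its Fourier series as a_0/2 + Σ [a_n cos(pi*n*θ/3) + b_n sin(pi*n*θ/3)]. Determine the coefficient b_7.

0

b_7 = 1/3 ∫_{-3}^{3} φ(θ) sin(7*pi*θ/3) dθ.
Split the integral at the breakpoints.
Integrating by parts (boundary term plus one more integral), an antiderivative of (θ + 3) sin(7*pi*θ/3) is -3*θ*cos(7*pi*θ/3)/(7*pi) + 9*sin(7*pi*θ/3)/(49*pi**2) - 9*cos(7*pi*θ/3)/(7*pi); evaluating from -3 to 0: ∫_{-3}^{0} (θ + 3) sin(7*pi*θ/3) dθ = (-9/(7*pi)) - (0) = -9/(7*pi).
Integrating by parts (boundary term plus one more integral), an antiderivative of (3*θ - 3) sin(7*pi*θ/3) is -9*θ*cos(7*pi*θ/3)/(7*pi) + 27*sin(7*pi*θ/3)/(49*pi**2) + 9*cos(7*pi*θ/3)/(7*pi); evaluating from 0 to 3: ∫_{0}^{3} (3*θ - 3) sin(7*pi*θ/3) dθ = (18/(7*pi)) - (9/(7*pi)) = 9/(7*pi).
Summing the pieces and multiplying by (1/3) gives b_7 = 0.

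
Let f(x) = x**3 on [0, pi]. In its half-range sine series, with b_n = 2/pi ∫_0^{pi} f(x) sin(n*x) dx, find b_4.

3/16 - pi**2/2

b_4 = 2/pi ∫_0^{pi} (x**3) sin(4*x) dx.
Integrating by parts three times (tabular method), an antiderivative of (x**3) sin(4*x) is -x**3*cos(4*x)/4 + 3*x**2*sin(4*x)/16 + 3*x*cos(4*x)/32 - 3*sin(4*x)/128; evaluating from 0 to pi: ∫_{0}^{pi} (x**3) sin(4*x) dx = (pi*(3 - 8*pi**2)/32) - (0) = pi*(3 - 8*pi**2)/32.
Hence b_4 = (2/pi)·(pi*(3 - 8*pi**2)/32) = 3/16 - pi**2/2.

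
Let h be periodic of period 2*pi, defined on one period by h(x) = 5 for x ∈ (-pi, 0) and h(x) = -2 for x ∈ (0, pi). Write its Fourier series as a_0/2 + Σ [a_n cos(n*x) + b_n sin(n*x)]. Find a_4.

a_4 = 1/pi ∫_{-pi}^{pi} h(x) cos(4*x) dx.
Split the integral at the breakpoints.
Directly, an antiderivative of (5) cos(4*x) is 5*sin(4*x)/4; evaluating from -pi to 0: ∫_{-pi}^{0} (5) cos(4*x) dx = (0) - (0) = 0.
Directly, an antiderivative of (-2) cos(4*x) is -sin(4*x)/2; evaluating from 0 to pi: ∫_{0}^{pi} (-2) cos(4*x) dx = (0) - (0) = 0.
Summing the pieces and multiplying by (1/pi) gives a_4 = 0.

0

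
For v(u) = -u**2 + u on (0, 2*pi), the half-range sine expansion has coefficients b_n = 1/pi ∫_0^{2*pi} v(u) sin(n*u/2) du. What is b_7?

b_7 = 1/pi ∫_0^{2*pi} (-u**2 + u) sin(7*u/2) du.
Integrating by parts twice (tabular method), an antiderivative of (-u**2 + u) sin(7*u/2) is 2*u**2*cos(7*u/2)/7 - 8*u*sin(7*u/2)/49 - 2*u*cos(7*u/2)/7 + 4*sin(7*u/2)/49 - 16*cos(7*u/2)/343; evaluating from 0 to 2*pi: ∫_{0}^{2*pi} (-u**2 + u) sin(7*u/2) du = (-8*pi**2/7 + 16/343 + 4*pi/7) - (-16/343) = -8*pi**2/7 + 32/343 + 4*pi/7.
Hence b_7 = (1/pi)·(-8*pi**2/7 + 32/343 + 4*pi/7) = 4*(-98*pi**2 + 8 + 49*pi)/(343*pi).

4*(-98*pi**2 + 8 + 49*pi)/(343*pi)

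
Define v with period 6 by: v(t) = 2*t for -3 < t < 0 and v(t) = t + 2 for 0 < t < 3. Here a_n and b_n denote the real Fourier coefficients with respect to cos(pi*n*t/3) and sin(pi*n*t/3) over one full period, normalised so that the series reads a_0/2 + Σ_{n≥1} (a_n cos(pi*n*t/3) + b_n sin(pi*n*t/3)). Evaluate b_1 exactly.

13/pi

b_1 = 1/3 ∫_{-3}^{3} v(t) sin(pi*t/3) dt.
Split the integral at the breakpoints.
Integrating by parts (boundary term plus one more integral), an antiderivative of (2*t) sin(pi*t/3) is -6*t*cos(pi*t/3)/pi + 18*sin(pi*t/3)/pi**2; evaluating from -3 to 0: ∫_{-3}^{0} (2*t) sin(pi*t/3) dt = (0) - (-18/pi) = 18/pi.
Integrating by parts (boundary term plus one more integral), an antiderivative of (t + 2) sin(pi*t/3) is -3*t*cos(pi*t/3)/pi + 9*sin(pi*t/3)/pi**2 - 6*cos(pi*t/3)/pi; evaluating from 0 to 3: ∫_{0}^{3} (t + 2) sin(pi*t/3) dt = (15/pi) - (-6/pi) = 21/pi.
Summing the pieces and multiplying by (1/3) gives b_1 = 13/pi.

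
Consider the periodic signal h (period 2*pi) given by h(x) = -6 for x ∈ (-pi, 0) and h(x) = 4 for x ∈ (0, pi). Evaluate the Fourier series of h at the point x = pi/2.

4

h is continuous at x = pi/2 with value 4, so the series converges to 4 there.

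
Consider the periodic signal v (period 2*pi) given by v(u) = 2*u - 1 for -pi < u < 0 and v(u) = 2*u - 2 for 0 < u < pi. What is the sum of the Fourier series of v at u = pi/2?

-2 + pi

v is continuous at u = pi/2 with value -2 + pi, so the series converges to -2 + pi there.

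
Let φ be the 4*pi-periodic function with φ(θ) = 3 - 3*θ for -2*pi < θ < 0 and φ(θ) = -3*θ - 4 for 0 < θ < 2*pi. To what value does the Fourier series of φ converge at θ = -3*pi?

-3*pi - 4

θ = -3*pi differs from θ = pi by -1 full period(s), and the series is 4*pi-periodic.
φ is continuous at θ = pi with value -3*pi - 4, so the series converges to -3*pi - 4 there.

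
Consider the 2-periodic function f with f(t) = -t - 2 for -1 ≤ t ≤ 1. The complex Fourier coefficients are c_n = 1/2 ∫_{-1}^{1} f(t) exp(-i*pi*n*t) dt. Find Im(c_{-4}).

1/(4*pi)

Since f is real-valued, Im(c_{-4}) = -1/2 ∫_{-1}^{1} f(t) sin(-4*pi*t) dt = b_{4}/2.
Integrating by parts (boundary term plus one more integral), an antiderivative of (-t - 2) sin(-4*pi*t) is -t*cos(4*pi*t)/(4*pi) + sin(4*pi*t)/(16*pi**2) - cos(4*pi*t)/(2*pi); evaluating from -1 to 1: ∫_{-1}^{1} (-t - 2) sin(-4*pi*t) dt = (-3/(4*pi)) - (-1/(4*pi)) = -1/(2*pi).
Hence Im(c_{-4}) = (-1/2)·(-1/(2*pi)) = 1/(4*pi).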